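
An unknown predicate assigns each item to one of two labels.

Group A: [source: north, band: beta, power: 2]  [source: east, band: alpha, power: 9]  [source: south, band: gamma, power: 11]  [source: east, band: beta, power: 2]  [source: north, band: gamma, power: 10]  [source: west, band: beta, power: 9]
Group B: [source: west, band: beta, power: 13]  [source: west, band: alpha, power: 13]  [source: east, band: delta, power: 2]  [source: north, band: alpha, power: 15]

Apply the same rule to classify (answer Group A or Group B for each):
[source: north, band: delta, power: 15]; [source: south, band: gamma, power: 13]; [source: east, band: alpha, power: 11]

Group B, Group B, Group A

The common property of the 'Group A' items is: band is not delta AND power ≤ 11. No 'Group B' item has it.
Group B: [source: north, band: delta, power: 15], since band is delta, power = 15. Group B: [source: south, band: gamma, power: 13], since band is gamma, power = 13. Group A: [source: east, band: alpha, power: 11], since band is alpha, power = 11.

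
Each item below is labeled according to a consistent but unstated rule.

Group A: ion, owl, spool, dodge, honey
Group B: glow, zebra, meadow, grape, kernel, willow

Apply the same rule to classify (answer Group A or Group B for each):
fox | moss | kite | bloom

All 'Group A' examples share one property — odd length AND contains 'o' — and every 'Group B' example lacks it.

Group A, Group B, Group B, Group A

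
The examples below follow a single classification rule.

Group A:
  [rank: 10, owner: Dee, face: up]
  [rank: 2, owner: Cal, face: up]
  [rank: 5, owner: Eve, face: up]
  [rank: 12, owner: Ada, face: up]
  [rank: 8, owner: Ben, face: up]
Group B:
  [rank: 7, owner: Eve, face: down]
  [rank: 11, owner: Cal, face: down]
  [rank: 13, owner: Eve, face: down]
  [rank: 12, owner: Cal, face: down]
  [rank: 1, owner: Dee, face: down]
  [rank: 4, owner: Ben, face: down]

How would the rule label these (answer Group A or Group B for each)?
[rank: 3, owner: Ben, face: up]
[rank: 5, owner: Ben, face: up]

Comparing the two groups points to one rule — face is up.
[rank: 3, owner: Ben, face: up]: Group A (face is up).
[rank: 5, owner: Ben, face: up]: Group A (face is up).

Group A, Group A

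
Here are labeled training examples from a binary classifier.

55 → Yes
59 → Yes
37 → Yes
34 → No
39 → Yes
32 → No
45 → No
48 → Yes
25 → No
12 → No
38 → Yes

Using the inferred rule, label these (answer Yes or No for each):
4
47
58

Rule: digit sum ≥ 10. This holds for each 'Yes' example and fails for each 'No' one.
4: No (digit sum 4).
47: Yes (digit sum 4+7 = 11).
58: Yes (digit sum 5+8 = 13).

No, Yes, Yes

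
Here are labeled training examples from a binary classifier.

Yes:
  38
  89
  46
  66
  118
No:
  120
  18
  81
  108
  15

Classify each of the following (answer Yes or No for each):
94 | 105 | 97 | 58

Yes, No, Yes, Yes

The common property of the 'Yes' items is: digit sum ≥ 10. No 'No' item has it.
94: digit sum 9+4 = 13, matches → Yes. 105: digit sum 1+0+5 = 6, doesn't qualify → No. 97: digit sum 9+7 = 16, matches → Yes. 58: digit sum 5+8 = 13, matches → Yes.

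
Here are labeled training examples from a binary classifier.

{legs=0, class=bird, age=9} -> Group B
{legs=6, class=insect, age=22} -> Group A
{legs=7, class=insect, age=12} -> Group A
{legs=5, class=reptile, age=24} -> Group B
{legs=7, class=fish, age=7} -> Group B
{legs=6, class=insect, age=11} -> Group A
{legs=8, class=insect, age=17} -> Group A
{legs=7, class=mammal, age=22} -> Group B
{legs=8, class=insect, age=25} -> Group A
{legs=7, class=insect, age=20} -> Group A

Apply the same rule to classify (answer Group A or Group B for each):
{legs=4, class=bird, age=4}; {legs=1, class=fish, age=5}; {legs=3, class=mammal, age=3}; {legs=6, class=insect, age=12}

The pattern is that an item is 'Group A' exactly when: class is insect.
{legs=4, class=bird, age=4} — class is bird, hence Group B. {legs=1, class=fish, age=5} — class is fish, hence Group B. {legs=3, class=mammal, age=3} — class is mammal, hence Group B. {legs=6, class=insect, age=12} — class is insect, hence Group A.

Group B, Group B, Group B, Group A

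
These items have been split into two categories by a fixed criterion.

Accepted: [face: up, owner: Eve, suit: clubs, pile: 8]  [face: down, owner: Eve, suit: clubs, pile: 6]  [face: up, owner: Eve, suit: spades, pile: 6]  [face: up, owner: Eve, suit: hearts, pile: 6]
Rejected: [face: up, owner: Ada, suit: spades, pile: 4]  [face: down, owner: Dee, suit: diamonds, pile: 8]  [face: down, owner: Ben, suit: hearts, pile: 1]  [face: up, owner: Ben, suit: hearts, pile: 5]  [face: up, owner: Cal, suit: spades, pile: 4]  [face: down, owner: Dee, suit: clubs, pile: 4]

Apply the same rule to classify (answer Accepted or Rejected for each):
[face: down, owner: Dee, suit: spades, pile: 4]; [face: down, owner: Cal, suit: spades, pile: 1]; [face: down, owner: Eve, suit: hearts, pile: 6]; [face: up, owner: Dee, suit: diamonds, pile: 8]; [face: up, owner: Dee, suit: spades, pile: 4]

The classifier is using: owner is Eve.
[face: down, owner: Dee, suit: spades, pile: 4] — owner is Dee, hence Rejected.
[face: down, owner: Cal, suit: spades, pile: 1] — owner is Cal, hence Rejected.
[face: down, owner: Eve, suit: hearts, pile: 6] — owner is Eve, hence Accepted.
[face: up, owner: Dee, suit: diamonds, pile: 8] — owner is Dee, hence Rejected.
[face: up, owner: Dee, suit: spades, pile: 4] — owner is Dee, hence Rejected.

Rejected, Rejected, Accepted, Rejected, Rejected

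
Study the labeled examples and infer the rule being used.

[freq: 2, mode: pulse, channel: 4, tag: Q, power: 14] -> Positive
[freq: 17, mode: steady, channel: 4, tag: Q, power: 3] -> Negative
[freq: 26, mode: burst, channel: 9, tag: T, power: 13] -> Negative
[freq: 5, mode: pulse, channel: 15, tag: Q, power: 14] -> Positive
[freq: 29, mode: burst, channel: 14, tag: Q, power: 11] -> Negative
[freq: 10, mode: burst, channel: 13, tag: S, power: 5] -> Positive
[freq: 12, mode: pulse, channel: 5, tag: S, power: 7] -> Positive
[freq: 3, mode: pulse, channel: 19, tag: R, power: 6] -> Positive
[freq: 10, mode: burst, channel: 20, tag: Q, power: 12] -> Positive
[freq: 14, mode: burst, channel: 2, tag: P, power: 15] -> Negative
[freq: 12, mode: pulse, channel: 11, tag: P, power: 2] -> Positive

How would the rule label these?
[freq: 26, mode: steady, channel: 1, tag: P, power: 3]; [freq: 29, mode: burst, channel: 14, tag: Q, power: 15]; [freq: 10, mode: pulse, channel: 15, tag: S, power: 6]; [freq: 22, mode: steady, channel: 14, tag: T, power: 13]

The rule appears to be: freq ≤ 12.
[freq: 26, mode: steady, channel: 1, tag: P, power: 3] — freq = 26, hence Negative.
[freq: 29, mode: burst, channel: 14, tag: Q, power: 15] — freq = 29, hence Negative.
[freq: 10, mode: pulse, channel: 15, tag: S, power: 6] — freq = 10, hence Positive.
[freq: 22, mode: steady, channel: 14, tag: T, power: 13] — freq = 22, hence Negative.

Negative, Negative, Positive, Negative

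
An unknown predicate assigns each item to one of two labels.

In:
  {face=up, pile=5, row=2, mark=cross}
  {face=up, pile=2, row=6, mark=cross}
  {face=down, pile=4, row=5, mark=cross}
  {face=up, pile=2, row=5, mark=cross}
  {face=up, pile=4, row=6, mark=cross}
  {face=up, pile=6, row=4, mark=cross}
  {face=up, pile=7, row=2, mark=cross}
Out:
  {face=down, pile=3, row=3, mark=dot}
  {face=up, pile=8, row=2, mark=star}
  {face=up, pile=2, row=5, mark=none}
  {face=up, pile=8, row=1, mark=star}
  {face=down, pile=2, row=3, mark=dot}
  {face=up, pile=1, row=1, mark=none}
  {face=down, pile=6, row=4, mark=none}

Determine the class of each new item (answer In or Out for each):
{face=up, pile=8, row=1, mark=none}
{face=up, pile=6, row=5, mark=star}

Out, Out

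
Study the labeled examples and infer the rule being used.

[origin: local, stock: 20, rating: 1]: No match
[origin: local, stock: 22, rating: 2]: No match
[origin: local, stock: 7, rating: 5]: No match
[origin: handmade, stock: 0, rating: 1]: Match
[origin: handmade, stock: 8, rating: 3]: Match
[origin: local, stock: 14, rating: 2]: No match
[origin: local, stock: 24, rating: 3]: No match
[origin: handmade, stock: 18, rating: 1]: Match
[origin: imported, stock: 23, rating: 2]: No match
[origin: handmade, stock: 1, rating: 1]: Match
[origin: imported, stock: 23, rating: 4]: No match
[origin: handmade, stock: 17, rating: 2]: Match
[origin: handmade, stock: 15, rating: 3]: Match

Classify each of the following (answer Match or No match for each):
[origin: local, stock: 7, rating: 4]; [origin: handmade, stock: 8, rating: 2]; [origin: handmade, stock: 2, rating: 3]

No match, Match, Match

One predicate separates the groups cleanly: origin is handmade.
[origin: local, stock: 7, rating: 4]: origin is local — does not fit, so No match.
[origin: handmade, stock: 8, rating: 2]: origin is handmade — checks out, so Match.
[origin: handmade, stock: 2, rating: 3]: origin is handmade — checks out, so Match.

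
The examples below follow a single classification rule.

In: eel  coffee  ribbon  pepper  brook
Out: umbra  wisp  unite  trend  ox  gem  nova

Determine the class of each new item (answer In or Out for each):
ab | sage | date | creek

Out, Out, Out, In

The pattern is that an item is 'In' exactly when: has a double letter.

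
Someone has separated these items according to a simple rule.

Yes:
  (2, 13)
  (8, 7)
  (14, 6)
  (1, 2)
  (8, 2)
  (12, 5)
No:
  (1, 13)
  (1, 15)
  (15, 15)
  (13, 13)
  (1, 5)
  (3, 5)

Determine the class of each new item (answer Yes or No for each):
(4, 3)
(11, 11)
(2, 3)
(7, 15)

Yes, No, Yes, No

All 'Yes' examples share one property — product is even — and every 'No' example lacks it.
(4, 3): 4·3 = 12 — satisfies this, so Yes.
(11, 11): 11·11 = 121 — fails the rule, so No.
(2, 3): 2·3 = 6 — satisfies this, so Yes.
(7, 15): 7·15 = 105 — fails the rule, so No.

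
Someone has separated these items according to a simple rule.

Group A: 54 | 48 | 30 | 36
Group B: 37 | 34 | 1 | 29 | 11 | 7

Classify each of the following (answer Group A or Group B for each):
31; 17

All 'Group A' examples share one property — multiple of 3 — and every 'Group B' example lacks it.

Group B, Group B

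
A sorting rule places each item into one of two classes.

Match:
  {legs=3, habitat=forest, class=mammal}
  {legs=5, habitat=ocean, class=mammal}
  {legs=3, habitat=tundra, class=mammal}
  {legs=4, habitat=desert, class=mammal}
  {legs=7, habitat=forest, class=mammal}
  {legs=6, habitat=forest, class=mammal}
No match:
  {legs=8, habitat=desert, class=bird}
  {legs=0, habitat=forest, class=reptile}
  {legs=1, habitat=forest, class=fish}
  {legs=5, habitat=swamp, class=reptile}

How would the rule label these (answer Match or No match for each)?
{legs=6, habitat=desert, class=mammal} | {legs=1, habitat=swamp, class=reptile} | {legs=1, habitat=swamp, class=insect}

'Match' ⟺ class is mammal.
{legs=6, habitat=desert, class=mammal}: class is mammal, passes → Match. {legs=1, habitat=swamp, class=reptile}: class is reptile, does not satisfy this → No match. {legs=1, habitat=swamp, class=insect}: class is insect, does not satisfy this → No match.

Match, No match, No match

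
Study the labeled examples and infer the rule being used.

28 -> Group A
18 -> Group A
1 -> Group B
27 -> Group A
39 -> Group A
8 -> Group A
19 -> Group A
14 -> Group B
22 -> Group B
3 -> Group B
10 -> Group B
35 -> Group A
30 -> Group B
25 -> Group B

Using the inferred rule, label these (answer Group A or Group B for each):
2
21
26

Group B, Group B, Group A

The simplest hypothesis consistent with all the labels is: digit sum ≥ 8.
2: Group B (digit sum 2). 21: Group B (digit sum 2+1 = 3). 26: Group A (digit sum 2+6 = 8).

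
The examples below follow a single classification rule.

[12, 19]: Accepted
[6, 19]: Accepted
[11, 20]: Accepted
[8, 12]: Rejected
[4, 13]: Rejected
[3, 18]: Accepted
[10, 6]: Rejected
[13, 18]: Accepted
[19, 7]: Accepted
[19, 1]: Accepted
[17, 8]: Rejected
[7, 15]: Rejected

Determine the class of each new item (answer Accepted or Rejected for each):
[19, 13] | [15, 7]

Accepted, Rejected

Rule: max ≥ 18. This holds for each 'Accepted' example and fails for each 'Rejected' one.
[19, 13]: max 19 — fits, so Accepted.
[15, 7]: max 15 — does not fit, so Rejected.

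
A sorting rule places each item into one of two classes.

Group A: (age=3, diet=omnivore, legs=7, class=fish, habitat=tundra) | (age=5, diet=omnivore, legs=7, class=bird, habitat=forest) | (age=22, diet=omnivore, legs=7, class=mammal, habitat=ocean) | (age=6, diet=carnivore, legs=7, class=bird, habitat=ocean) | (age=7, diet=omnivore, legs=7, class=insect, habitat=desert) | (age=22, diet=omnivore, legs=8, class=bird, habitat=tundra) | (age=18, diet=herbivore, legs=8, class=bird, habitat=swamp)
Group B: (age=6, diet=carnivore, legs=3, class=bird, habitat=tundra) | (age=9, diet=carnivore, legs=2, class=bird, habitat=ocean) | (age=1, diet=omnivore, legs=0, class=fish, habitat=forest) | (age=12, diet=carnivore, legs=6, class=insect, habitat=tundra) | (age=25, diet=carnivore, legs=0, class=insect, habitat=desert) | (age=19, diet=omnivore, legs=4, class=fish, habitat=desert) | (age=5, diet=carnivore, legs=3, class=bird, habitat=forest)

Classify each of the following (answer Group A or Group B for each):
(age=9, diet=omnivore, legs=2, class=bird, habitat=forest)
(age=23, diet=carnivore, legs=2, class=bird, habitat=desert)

Group B, Group B

The distinguishing property — legs ≥ 7 — holds for all the 'Group A' cases and none of the 'Group B' cases.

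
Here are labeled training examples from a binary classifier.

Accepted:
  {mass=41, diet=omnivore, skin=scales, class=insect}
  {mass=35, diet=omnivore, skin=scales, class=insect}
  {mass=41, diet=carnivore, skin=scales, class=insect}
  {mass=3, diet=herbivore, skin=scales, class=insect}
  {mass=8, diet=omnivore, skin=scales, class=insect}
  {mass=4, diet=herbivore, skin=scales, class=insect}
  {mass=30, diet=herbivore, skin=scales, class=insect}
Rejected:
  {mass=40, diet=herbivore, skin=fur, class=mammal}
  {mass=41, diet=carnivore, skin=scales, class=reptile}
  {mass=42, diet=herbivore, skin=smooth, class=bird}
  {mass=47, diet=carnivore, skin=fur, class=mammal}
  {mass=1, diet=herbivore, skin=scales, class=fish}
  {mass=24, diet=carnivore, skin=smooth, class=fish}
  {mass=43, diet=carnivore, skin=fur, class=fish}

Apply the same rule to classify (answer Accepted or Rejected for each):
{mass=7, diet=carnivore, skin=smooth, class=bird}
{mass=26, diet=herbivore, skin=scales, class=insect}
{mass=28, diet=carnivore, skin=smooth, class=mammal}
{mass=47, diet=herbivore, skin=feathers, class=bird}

Rejected, Accepted, Rejected, Rejected

The pattern is that an item is 'Accepted' exactly when: class is insect.
{mass=7, diet=carnivore, skin=smooth, class=bird} → class is bird → Rejected.
{mass=26, diet=herbivore, skin=scales, class=insect} → class is insect → Accepted.
{mass=28, diet=carnivore, skin=smooth, class=mammal} → class is mammal → Rejected.
{mass=47, diet=herbivore, skin=feathers, class=bird} → class is bird → Rejected.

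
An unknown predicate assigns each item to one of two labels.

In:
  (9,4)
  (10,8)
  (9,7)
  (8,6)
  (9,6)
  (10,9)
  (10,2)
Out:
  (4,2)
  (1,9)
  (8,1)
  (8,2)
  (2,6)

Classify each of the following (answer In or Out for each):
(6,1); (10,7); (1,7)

Out, In, Out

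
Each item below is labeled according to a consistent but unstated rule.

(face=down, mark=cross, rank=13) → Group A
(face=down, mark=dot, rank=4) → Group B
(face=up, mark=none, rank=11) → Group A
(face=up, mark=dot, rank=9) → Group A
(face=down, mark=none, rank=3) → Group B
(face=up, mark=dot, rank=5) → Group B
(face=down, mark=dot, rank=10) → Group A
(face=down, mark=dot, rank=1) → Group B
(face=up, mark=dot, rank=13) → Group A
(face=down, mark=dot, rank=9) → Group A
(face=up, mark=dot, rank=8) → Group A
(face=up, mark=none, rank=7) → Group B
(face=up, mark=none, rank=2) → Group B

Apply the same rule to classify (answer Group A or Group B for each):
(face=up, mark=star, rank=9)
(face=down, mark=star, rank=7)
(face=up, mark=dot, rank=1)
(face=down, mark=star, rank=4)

Group A, Group B, Group B, Group B

The common property of the 'Group A' items is: rank ≥ 8. No 'Group B' item has it.
(face=up, mark=star, rank=9): rank = 9 — satisfies this, so Group A.
(face=down, mark=star, rank=7): rank = 7 — does not satisfy this, so Group B.
(face=up, mark=dot, rank=1): rank = 1 — does not satisfy this, so Group B.
(face=down, mark=star, rank=4): rank = 4 — does not satisfy this, so Group B.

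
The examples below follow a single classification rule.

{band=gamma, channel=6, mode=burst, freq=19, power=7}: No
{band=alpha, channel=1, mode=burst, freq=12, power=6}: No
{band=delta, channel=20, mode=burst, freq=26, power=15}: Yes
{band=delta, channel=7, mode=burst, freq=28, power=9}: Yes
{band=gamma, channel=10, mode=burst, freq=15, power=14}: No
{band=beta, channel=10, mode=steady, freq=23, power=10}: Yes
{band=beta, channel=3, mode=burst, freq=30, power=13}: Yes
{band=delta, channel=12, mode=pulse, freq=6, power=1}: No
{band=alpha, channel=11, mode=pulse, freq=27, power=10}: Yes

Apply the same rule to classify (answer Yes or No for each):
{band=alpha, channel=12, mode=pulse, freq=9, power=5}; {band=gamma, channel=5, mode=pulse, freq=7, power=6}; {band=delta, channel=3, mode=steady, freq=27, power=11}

No, No, Yes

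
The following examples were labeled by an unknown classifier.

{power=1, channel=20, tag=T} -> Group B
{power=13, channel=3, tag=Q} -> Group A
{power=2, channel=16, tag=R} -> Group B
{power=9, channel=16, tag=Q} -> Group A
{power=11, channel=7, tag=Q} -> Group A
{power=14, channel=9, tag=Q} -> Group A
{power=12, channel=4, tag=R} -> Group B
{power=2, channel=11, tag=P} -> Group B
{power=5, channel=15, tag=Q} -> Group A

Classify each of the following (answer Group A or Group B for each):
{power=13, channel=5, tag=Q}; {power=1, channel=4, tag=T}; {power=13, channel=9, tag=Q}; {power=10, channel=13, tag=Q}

Group A, Group B, Group A, Group A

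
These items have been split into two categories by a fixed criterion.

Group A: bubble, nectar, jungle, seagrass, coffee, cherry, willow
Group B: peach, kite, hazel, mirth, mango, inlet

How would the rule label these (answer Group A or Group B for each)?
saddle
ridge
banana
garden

All 'Group A' examples share one property — length ≥ 6 — and every 'Group B' example lacks it.
saddle → length 6 → Group A.
ridge → length 5 → Group B.
banana → length 6 → Group A.
garden → length 6 → Group A.

Group A, Group B, Group A, Group A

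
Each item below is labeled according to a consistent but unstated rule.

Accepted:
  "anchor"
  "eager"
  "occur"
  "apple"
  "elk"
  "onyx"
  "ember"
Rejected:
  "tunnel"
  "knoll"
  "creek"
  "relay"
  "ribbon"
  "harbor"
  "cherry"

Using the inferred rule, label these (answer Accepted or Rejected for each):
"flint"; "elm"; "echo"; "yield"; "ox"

Rejected, Accepted, Accepted, Rejected, Accepted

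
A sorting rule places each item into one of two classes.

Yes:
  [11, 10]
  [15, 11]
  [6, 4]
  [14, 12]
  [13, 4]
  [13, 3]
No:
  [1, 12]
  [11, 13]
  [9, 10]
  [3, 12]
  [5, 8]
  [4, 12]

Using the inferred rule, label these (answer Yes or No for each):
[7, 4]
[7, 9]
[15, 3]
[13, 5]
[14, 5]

The simplest hypothesis consistent with all the labels is: first > second.
[7, 4] — 7 > 4, hence Yes. [7, 9] — 7 < 9, hence No. [15, 3] — 15 > 3, hence Yes. [13, 5] — 13 > 5, hence Yes. [14, 5] — 14 > 5, hence Yes.

Yes, No, Yes, Yes, Yes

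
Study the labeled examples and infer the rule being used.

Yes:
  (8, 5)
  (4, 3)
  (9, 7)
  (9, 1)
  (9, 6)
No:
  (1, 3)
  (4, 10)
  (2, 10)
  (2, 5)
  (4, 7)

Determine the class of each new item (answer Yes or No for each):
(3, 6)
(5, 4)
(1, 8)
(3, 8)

All 'Yes' examples share one property — first > second — and every 'No' example lacks it.
(3, 6): No (3 < 6). (5, 4): Yes (5 > 4). (1, 8): No (1 < 8). (3, 8): No (3 < 8).

No, Yes, No, No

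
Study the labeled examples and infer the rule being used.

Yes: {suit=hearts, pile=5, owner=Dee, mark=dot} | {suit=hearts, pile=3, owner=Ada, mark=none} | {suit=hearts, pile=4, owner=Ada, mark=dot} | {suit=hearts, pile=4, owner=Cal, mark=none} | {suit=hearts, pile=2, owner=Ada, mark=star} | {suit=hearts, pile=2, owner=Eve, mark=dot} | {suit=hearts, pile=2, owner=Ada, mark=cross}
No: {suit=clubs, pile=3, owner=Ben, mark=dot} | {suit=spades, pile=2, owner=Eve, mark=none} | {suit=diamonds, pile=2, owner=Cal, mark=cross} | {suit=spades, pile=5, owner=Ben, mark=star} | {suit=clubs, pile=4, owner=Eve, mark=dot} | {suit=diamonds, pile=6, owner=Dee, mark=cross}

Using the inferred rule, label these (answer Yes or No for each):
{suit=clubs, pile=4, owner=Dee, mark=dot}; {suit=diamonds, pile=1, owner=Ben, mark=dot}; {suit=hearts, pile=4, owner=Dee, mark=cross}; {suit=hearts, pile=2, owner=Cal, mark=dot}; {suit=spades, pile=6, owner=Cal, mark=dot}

No, No, Yes, Yes, No

Rule: suit is hearts. This holds for each 'Yes' example and fails for each 'No' one.
{suit=clubs, pile=4, owner=Dee, mark=dot}: No (suit is clubs). {suit=diamonds, pile=1, owner=Ben, mark=dot}: No (suit is diamonds). {suit=hearts, pile=4, owner=Dee, mark=cross}: Yes (suit is hearts). {suit=hearts, pile=2, owner=Cal, mark=dot}: Yes (suit is hearts). {suit=spades, pile=6, owner=Cal, mark=dot}: No (suit is spades).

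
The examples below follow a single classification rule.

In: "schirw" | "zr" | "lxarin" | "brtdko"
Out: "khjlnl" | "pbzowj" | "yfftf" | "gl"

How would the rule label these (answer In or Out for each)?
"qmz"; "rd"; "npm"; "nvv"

One predicate separates the groups cleanly: contains 'r'.
"qmz": Out (no 'r').
"rd": In (has 'r').
"npm": Out (no 'r').
"nvv": Out (no 'r').

Out, In, Out, Out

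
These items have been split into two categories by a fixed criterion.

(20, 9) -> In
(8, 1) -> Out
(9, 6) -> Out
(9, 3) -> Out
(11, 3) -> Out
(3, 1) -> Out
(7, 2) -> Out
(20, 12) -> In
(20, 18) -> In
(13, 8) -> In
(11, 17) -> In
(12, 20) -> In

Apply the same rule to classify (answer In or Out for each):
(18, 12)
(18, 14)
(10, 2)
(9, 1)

Rule: sum ≥ 21. This holds for each 'In' example and fails for each 'Out' one.

In, In, Out, Out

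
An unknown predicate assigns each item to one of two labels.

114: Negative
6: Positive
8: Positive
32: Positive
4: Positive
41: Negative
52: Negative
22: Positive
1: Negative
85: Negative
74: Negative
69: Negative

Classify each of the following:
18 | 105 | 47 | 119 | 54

Positive, Negative, Negative, Negative, Negative

Every 'Positive' example satisfies: even AND at most 32. None of the 'Negative' examples do.
18: 18 is even, 18 ≤ 32 — meets the rule, so Positive. 105: 105 is odd, 105 > 32 — does not pass, so Negative. 47: 47 is odd, 47 > 32 — does not pass, so Negative. 119: 119 is odd, 119 > 32 — does not pass, so Negative. 54: 54 is even, 54 > 32 — does not pass, so Negative.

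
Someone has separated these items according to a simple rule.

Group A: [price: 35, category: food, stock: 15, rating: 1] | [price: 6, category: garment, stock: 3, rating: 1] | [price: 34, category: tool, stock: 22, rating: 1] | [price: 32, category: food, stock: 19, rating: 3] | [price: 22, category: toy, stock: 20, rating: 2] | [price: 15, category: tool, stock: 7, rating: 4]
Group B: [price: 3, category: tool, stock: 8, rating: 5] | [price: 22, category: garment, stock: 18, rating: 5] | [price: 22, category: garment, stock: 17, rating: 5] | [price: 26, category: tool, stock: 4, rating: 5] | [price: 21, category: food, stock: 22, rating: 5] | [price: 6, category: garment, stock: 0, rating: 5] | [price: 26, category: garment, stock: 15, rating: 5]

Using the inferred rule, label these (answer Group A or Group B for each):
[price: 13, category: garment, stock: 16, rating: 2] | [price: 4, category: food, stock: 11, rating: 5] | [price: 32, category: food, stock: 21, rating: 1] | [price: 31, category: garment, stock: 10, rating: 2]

The pattern is that an item is 'Group A' exactly when: rating ≤ 4.

Group A, Group B, Group A, Group A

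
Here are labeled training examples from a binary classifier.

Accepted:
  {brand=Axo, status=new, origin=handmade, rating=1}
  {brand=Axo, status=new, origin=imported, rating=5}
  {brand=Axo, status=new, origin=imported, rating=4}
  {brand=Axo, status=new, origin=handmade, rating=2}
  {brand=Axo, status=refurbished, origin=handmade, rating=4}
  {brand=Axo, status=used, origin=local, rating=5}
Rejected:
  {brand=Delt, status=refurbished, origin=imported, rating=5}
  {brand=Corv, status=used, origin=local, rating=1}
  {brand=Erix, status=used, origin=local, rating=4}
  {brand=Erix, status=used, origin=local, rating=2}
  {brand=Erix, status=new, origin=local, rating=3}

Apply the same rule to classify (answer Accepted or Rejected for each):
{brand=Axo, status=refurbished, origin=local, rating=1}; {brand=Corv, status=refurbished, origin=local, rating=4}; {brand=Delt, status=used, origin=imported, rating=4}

'Accepted' ⟺ brand is Axo.
{brand=Axo, status=refurbished, origin=local, rating=1} → brand is Axo → Accepted.
{brand=Corv, status=refurbished, origin=local, rating=4} → brand is Corv → Rejected.
{brand=Delt, status=used, origin=imported, rating=4} → brand is Delt → Rejected.

Accepted, Rejected, Rejected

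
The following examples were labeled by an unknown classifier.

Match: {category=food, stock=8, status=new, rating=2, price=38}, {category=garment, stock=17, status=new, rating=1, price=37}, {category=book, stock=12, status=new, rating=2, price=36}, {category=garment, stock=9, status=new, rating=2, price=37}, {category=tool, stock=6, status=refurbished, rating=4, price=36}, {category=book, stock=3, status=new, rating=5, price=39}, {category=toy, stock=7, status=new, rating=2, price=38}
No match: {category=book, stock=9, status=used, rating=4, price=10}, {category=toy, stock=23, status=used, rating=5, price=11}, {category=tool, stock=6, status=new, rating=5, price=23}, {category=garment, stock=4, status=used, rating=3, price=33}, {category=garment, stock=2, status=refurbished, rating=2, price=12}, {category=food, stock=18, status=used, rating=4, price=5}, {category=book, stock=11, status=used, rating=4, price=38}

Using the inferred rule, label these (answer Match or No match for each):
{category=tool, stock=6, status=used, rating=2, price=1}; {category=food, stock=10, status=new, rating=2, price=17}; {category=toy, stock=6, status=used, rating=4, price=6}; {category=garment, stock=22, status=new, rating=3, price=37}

No match, No match, No match, Match

Rule: price ≥ 36 AND stock ≠ 11. This holds for each 'Match' example and fails for each 'No match' one.
{category=tool, stock=6, status=used, rating=2, price=1}: No match (price = 1, stock = 6).
{category=food, stock=10, status=new, rating=2, price=17}: No match (price = 17, stock = 10).
{category=toy, stock=6, status=used, rating=4, price=6}: No match (price = 6, stock = 6).
{category=garment, stock=22, status=new, rating=3, price=37}: Match (price = 37, stock = 22).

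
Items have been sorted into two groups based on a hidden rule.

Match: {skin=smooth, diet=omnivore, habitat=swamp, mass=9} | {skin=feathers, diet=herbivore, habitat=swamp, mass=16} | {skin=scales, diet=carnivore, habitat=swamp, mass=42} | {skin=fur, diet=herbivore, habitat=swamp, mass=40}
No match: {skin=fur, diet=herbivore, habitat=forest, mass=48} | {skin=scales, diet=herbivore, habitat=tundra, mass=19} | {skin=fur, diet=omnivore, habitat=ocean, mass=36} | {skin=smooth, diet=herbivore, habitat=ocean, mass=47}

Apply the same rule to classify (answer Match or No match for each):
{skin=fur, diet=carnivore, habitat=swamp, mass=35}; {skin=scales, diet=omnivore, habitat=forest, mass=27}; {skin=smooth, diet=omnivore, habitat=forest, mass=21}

Match, No match, No match

'Match' ⟺ habitat is swamp.
{skin=fur, diet=carnivore, habitat=swamp, mass=35}: habitat is swamp, checks out → Match.
{skin=scales, diet=omnivore, habitat=forest, mass=27}: habitat is forest, fails this test → No match.
{skin=smooth, diet=omnivore, habitat=forest, mass=21}: habitat is forest, fails this test → No match.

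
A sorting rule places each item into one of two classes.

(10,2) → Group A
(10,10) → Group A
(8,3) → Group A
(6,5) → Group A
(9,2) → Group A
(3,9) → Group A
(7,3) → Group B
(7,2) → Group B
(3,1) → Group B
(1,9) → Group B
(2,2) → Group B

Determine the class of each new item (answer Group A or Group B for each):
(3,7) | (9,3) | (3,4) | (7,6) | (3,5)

The common property of the 'Group A' items is: sum ≥ 11. No 'Group B' item has it.
(3,7): Group B (3+7 = 10). (9,3): Group A (9+3 = 12). (3,4): Group B (3+4 = 7). (7,6): Group A (7+6 = 13). (3,5): Group B (3+5 = 8).

Group B, Group A, Group B, Group A, Group B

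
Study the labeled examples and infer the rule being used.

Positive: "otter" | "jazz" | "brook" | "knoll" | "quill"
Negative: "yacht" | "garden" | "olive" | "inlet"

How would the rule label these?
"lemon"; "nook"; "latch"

Negative, Positive, Negative

A rule that fits every label: has a double letter — true of each 'Positive' example, false of each 'Negative' one.
"lemon" → no doubled letter → Negative. "nook" → 'oo' doubled → Positive. "latch" → no doubled letter → Negative.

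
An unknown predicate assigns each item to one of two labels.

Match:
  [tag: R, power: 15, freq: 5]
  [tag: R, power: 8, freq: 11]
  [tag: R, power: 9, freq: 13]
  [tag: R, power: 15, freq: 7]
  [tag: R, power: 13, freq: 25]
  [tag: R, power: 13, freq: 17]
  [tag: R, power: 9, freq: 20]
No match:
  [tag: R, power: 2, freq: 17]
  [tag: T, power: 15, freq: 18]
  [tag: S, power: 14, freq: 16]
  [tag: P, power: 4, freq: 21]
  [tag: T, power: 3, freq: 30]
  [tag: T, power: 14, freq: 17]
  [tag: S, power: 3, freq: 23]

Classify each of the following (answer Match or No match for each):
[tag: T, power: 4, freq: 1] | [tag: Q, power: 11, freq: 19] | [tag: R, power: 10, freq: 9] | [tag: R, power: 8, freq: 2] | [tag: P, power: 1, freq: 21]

The simplest hypothesis consistent with all the labels is: tag is R AND power ≥ 3.

No match, No match, Match, Match, No match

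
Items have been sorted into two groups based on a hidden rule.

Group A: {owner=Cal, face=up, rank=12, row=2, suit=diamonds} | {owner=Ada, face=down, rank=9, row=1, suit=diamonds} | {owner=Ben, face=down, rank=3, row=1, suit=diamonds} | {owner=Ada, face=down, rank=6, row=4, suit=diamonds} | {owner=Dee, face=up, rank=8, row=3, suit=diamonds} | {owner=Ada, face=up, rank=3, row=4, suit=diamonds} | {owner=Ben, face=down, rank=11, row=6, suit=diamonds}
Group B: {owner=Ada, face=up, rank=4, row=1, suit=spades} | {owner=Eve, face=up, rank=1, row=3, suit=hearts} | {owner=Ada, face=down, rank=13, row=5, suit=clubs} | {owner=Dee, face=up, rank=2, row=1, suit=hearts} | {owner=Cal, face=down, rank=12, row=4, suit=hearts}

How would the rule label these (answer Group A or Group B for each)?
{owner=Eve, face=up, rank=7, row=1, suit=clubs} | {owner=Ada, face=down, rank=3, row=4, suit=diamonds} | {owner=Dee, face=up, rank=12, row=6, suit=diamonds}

Group B, Group A, Group A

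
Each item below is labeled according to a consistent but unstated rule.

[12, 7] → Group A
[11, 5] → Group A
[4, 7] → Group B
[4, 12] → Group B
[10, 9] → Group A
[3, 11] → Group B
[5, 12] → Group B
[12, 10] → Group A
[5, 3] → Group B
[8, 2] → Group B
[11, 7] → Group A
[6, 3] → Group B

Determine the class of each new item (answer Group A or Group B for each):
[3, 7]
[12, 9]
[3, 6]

Group B, Group A, Group B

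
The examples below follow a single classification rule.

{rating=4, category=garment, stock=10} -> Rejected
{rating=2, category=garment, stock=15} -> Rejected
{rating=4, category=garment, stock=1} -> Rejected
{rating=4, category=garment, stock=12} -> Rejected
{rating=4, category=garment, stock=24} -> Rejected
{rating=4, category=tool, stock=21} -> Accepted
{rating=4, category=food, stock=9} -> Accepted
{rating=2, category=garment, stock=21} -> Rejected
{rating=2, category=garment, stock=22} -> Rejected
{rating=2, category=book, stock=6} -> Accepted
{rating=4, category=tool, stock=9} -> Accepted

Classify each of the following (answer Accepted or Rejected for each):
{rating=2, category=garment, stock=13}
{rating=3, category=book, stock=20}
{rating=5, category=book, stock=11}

The simplest hypothesis consistent with all the labels is: category is not garment.

Rejected, Accepted, Accepted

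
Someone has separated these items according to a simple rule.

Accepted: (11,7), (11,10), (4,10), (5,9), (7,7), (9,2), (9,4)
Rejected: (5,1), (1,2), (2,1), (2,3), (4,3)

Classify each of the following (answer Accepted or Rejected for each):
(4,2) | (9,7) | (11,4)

Rejected, Accepted, Accepted

Rule: sum ≥ 11. This holds for each 'Accepted' example and fails for each 'Rejected' one.
Rejected: (4,2), since 4+2 = 6.
Accepted: (9,7), since 9+7 = 16.
Accepted: (11,4), since 11+4 = 15.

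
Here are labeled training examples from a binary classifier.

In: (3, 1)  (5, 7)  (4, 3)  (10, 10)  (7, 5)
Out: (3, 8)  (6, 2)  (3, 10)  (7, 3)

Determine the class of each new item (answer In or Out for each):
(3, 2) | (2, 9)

In, Out

The classifier is using: |first − second| ≤ 2.
(3, 2): |3−2| = 1, passes → In.
(2, 9): |2−9| = 7, fails this test → Out.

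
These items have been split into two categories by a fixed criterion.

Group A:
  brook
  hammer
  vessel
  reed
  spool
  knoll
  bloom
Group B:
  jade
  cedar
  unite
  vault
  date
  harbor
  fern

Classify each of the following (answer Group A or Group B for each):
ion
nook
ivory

Group B, Group A, Group B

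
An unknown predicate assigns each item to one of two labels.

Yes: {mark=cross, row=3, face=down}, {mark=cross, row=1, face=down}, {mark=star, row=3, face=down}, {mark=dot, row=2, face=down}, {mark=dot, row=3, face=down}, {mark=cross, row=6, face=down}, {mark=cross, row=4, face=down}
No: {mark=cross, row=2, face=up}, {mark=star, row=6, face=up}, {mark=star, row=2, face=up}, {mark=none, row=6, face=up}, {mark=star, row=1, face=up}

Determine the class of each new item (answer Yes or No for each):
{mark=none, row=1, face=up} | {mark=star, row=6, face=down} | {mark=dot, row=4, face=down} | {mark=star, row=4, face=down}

No, Yes, Yes, Yes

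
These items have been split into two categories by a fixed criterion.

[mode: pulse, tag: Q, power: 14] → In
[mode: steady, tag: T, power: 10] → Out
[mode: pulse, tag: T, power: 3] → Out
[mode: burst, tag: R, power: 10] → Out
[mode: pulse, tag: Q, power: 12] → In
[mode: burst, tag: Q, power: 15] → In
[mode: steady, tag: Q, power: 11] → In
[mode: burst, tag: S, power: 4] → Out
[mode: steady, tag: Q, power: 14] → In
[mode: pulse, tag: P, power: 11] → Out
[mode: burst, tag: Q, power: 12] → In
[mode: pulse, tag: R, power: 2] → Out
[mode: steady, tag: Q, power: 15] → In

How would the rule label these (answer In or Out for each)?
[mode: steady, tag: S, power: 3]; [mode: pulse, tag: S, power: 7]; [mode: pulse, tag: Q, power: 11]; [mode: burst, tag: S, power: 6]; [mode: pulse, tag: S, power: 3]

Out, Out, In, Out, Out

Rule: tag is Q. This holds for each 'In' example and fails for each 'Out' one.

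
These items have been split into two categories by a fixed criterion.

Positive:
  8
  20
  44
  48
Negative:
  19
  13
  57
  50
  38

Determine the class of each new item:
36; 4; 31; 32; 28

Positive, Positive, Negative, Positive, Positive

Checking candidate rules against both groups, what survives is: multiple of 4.
36 → 36 = 4·9 → Positive.
4 → 4 = 4·1 → Positive.
31 → 31 = 4·7 + 3 → Negative.
32 → 32 = 4·8 → Positive.
28 → 28 = 4·7 → Positive.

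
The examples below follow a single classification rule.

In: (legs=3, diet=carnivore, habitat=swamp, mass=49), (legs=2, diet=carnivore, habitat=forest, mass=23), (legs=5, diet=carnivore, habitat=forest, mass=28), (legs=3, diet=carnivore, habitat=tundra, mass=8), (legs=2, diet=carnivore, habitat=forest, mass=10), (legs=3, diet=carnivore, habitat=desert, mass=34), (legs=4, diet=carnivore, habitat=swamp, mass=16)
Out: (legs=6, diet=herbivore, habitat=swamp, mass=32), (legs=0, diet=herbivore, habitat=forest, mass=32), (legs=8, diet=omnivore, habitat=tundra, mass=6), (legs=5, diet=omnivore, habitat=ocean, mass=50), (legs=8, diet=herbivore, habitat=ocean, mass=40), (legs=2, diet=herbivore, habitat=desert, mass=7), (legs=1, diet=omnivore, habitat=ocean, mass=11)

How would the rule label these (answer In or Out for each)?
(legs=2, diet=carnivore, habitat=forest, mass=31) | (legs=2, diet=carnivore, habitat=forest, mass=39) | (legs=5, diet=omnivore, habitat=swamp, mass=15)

The simplest hypothesis consistent with all the labels is: diet is carnivore.
(legs=2, diet=carnivore, habitat=forest, mass=31) → diet is carnivore → In.
(legs=2, diet=carnivore, habitat=forest, mass=39) → diet is carnivore → In.
(legs=5, diet=omnivore, habitat=swamp, mass=15) → diet is omnivore → Out.

In, In, Out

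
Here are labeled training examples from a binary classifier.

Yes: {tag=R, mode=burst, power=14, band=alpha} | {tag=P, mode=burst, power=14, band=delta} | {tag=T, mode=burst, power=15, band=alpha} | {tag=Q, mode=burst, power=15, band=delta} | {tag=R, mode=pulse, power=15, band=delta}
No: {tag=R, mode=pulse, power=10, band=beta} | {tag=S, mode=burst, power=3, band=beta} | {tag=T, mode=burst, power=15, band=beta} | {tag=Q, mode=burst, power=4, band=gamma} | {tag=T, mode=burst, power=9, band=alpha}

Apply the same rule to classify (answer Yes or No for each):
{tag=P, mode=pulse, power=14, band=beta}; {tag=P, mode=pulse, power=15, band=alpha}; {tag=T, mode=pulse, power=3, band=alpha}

No, Yes, No

The common property of the 'Yes' items is: band is not beta AND power ≥ 10. No 'No' item has it.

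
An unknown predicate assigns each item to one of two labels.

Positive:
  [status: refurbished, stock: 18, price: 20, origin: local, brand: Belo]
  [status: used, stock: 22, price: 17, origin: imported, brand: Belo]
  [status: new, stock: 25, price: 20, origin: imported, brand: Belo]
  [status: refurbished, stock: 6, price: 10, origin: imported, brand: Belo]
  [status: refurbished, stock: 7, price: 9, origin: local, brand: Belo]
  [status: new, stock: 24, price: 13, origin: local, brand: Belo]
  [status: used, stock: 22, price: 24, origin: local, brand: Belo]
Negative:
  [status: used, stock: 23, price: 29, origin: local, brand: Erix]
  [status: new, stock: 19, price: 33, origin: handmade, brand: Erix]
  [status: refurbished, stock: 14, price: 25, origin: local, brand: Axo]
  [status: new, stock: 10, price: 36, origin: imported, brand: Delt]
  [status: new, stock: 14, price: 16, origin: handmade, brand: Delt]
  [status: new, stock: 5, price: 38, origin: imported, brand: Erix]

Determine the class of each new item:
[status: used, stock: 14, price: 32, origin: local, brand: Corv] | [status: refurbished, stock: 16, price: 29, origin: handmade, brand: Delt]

Checking candidate rules against both groups, what survives is: brand is Belo.

Negative, Negative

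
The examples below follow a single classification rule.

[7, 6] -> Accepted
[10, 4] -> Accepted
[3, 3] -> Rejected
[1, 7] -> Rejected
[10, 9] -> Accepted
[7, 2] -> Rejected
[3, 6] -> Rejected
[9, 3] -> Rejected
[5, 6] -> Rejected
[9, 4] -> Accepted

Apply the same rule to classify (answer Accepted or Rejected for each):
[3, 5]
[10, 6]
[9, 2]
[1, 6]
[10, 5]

Rejected, Accepted, Rejected, Rejected, Accepted

The common property of the 'Accepted' items is: sum ≥ 13. No 'Rejected' item has it.
[3, 5]: Rejected (3+5 = 8). [10, 6]: Accepted (10+6 = 16). [9, 2]: Rejected (9+2 = 11). [1, 6]: Rejected (1+6 = 7). [10, 5]: Accepted (10+5 = 15).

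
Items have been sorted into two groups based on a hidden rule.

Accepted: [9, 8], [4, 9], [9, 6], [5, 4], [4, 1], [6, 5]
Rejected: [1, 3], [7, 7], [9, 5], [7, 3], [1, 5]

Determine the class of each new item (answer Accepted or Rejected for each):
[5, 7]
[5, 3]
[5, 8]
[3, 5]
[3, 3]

Rejected, Rejected, Accepted, Rejected, Rejected

The pattern is that an item is 'Accepted' exactly when: sum is odd.
[5, 7]: Rejected (5+7 = 12). [5, 3]: Rejected (5+3 = 8). [5, 8]: Accepted (5+8 = 13). [3, 5]: Rejected (3+5 = 8). [3, 3]: Rejected (3+3 = 6).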